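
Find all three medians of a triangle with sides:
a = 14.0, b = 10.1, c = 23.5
Using m_x = ½√(2y² + 2z² - x²):
m_a = ½√(2·10.1² + 2·23.5² - 14.0²) = ½√1112.52 = 16.68
m_b = ½√(2·14.0² + 2·23.5² - 10.1²) = ½√1394.49 = 18.67
m_c = ½√(2·14.0² + 2·10.1² - 23.5²) = ½√43.77 = 3.308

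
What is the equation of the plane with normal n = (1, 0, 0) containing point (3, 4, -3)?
d = n·P = (1)(3) + (0)(4) + (0)(-3) = 3
Plane: x = 3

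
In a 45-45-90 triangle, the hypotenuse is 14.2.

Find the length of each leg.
In a 45-45-90 triangle, hypotenuse = leg·√2  →  leg = hypotenuse/√2
leg = 14.2/√2 = 10.04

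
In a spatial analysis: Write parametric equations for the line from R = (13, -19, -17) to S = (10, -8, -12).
Direction vector d = S - R = (-3, 11, 5)
x = 13 - 3t, y = -19 + 11t, z = -17 + 5t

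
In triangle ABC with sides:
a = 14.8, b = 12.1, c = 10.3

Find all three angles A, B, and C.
By the law of cosines:
cos(A) = (b² + c² - a²)/(2bc) = 0.134237  →  A = 82.29°
cos(B) = (a² + c² - b²)/(2ac) = 0.586198  →  B = 54.11°
cos(C) = (a² + b² - c²)/(2ab) = 0.724146  →  C = 43.6°
Check: A + B + C = 180.0° ✓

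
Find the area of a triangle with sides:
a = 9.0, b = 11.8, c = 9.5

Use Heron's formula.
s = (a+b+c)/2 = (9.0+11.8+9.5)/2 = 15.15
A = √(s(s-a)(s-b)(s-c)) = √(15.15·6.15·3.35·5.65)
A = √1763.52 = 41.99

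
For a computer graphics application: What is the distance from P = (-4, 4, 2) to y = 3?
d = |0(-4) + 1(4) + 0(2) - (3)| / √(0² + 1² + 0²) = 1/√1 = 1.0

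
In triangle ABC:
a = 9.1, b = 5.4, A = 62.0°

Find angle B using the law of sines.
sin(B)/b = sin(A)/a
sin(B) = b·sin(A)/a = 5.4·sin(62.0°)/9.1 = 0.523947
B = arcsin(0.523947) = 31.6°  (b ≤ a, so B ≤ A and the acute solution is unique)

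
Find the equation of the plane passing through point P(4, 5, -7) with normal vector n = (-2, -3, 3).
d = n·P = (-2)(4) + (-3)(5) + (3)(-7) = -44
Plane: -2x - 3y + 3z = -44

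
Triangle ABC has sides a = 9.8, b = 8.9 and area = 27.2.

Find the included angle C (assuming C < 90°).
Area = ½ab·sin(C)  →  sin(C) = 2·Area/(ab)
sin(C) = 2·27.2/(9.8·8.9) = 0.623710
C = arcsin(0.623710) = 38.59°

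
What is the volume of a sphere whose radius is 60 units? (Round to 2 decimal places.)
Volume = (4/3) * pi * r³
Volume = (4/3) * pi * 60³
Volume = (4/3) * pi * 216000
Volume = 904778.68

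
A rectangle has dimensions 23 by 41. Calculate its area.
Area = length * width
Area = 23 * 41
Area = 943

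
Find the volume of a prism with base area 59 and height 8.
Volume = base area * height
Volume = 59 * 8
Volume = 472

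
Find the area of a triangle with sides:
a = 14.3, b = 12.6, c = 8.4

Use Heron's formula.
s = (a+b+c)/2 = (14.3+12.6+8.4)/2 = 17.65
A = √(s(s-a)(s-b)(s-c)) = √(17.65·3.35·5.05·9.25)
A = √2761.99 = 52.55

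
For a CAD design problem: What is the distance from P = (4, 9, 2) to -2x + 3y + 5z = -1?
d = |(-2)(4) + 3(9) + 5(2) - (-1)| / √((-2)² + 3² + 5²) = 30/√38 = 4.867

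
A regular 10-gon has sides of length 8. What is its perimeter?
Perimeter = number of sides * side length
Perimeter = 10 * 8
Perimeter = 80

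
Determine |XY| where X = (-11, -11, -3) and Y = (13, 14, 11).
d = √[(24)² + (25)² + (14)²] = √1397 = 37.38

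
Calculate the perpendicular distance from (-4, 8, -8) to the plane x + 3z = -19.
d = |1(-4) + 0(8) + 3(-8) - (-19)| / √(1² + 0² + 3²) = 9/√10 = 2.846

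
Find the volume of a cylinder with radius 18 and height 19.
Volume = pi * r² * h
Volume = pi * 18² * 19
Volume = pi * 324 * 19
Volume = pi * 6156
Volume = 19339.64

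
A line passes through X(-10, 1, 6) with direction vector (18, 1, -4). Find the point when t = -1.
P(-1) = (-10 + 18(-1), 1 + 1(-1), 6 + (-4)(-1)) = (-28, 0, 10)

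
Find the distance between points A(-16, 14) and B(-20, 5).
Using the distance formula: d = sqrt((x₂-x₁)² + (y₂-y₁)²)
dx = (-20) - (-16) = -4
dy = 5 - 14 = -9
d = sqrt((-4)² + (-9)²) = sqrt(16 + 81) = sqrt(97) = 9.85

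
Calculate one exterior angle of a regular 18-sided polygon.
Exterior angle of a regular n-gon = 360/n
Exterior angle = 360/18
Exterior angle = 20 degrees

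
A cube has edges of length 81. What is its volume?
Volume = s³
Volume = 81³
Volume = 531441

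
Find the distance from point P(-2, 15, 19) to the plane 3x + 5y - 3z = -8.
d = |3(-2) + 5(15) + (-3)(19) - (-8)| / √(3² + 5² + (-3)²) = 20/√43 = 3.05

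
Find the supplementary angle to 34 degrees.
Supplementary angles sum to 180 degrees.
Other angle = 180 - 34
Other angle = 146 degrees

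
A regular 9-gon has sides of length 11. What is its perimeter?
Perimeter = number of sides * side length
Perimeter = 9 * 11
Perimeter = 99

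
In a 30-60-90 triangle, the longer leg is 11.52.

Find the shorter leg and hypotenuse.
In a 30-60-90 triangle, sides are in ratio 1 : √3 : 2.
Long leg = short leg·√3  →  short leg = 11.52/√3 = 6.651
Hypotenuse = 2·(short leg) = 2·11.52/√3 = 13.3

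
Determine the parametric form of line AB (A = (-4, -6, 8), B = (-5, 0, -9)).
Direction vector d = B - A = (-1, 6, -17)
x = -4 - t, y = -6 + 6t, z = 8 - 17t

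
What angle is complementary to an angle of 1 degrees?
Complementary angles sum to 90 degrees.
Other angle = 90 - 1
Other angle = 89 degrees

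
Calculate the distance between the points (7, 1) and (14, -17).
Using the distance formula: d = sqrt((x₂-x₁)² + (y₂-y₁)²)
dx = 14 - 7 = 7
dy = (-17) - 1 = -18
d = sqrt(7² + (-18)²) = sqrt(49 + 324) = sqrt(373) = 19.31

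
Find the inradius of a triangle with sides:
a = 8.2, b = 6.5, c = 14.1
s = (a+b+c)/2 = (8.2+6.5+14.1)/2 = 14.4
Area = √(s(s-a)(s-b)(s-c)) = √(14.4·6.2·7.9·0.3) = 14.5463
r = Area/s = 14.5463/14.4 = 1.01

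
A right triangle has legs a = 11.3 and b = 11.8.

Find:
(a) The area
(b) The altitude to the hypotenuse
(a) Area = ½ab = ½·11.3·11.8 = 66.67
(b) Hypotenuse c = √(11.3² + 11.8²) = √266.93 = 16.338
    Area = ½·c·h_c  →  h_c = 2·Area/c = 2·66.67/16.338 = 8.161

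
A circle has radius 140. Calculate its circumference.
Circumference = 2 * pi * r
Circumference = 2 * pi * 140
Circumference = 879.65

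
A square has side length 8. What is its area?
Area = s²
Area = 8²
Area = 64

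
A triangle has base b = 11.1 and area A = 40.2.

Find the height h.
A = ½bh  →  h = 2A/b
h = 2·40.2/11.1 = 7.243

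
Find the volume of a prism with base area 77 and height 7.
Volume = base area * height
Volume = 77 * 7
Volume = 539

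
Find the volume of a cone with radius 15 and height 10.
Volume = (1/3) * pi * r² * h
Volume = (1/3) * pi * 15² * 10
Volume = (1/3) * pi * 225 * 10
Volume = (1/3) * pi * 2250
Volume = 2356.19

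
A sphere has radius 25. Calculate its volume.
Volume = (4/3) * pi * r³
Volume = (4/3) * pi * 25³
Volume = (4/3) * pi * 15625
Volume = 65449.85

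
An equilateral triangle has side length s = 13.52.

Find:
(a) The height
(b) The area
(a) Height h = s·√3/2 = 13.52·√3/2 = 11.71
(b) Area = (√3/4)·s² = (√3/4)·13.52² = (√3/4)·182.79 = 79.15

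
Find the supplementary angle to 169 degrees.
Supplementary angles sum to 180 degrees.
Other angle = 180 - 169
Other angle = 11 degrees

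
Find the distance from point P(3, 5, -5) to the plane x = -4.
d = |1(3) + 0(5) + 0(-5) - (-4)| / √(1² + 0² + 0²) = 7/√1 = 7.0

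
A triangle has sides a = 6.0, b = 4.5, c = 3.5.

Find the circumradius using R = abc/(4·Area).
s = (a+b+c)/2 = 7
Area = √(s(s-a)(s-b)(s-c)) = √(7·1·2.5·3.5) = 7.82624
R = abc/(4·Area) = (6.0·4.5·3.5)/(4·7.82624) = 94.5/31.30496 = 3.019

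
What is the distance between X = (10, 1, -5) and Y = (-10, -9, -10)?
d = √[(-20)² + (-10)² + (-5)²] = √525 = 22.91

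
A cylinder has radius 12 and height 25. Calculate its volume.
Volume = pi * r² * h
Volume = pi * 12² * 25
Volume = pi * 144 * 25
Volume = pi * 3600
Volume = 11309.73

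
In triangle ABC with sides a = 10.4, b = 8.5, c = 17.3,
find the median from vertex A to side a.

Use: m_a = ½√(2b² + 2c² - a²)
m_a = ½√(2·8.5² + 2·17.3² - 10.4²)
m_a = ½√(144.5 + 598.58 - 108.16) = ½√634.92 = 12.6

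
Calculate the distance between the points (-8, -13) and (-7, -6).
Using the distance formula: d = sqrt((x₂-x₁)² + (y₂-y₁)²)
dx = (-7) - (-8) = 1
dy = (-6) - (-13) = 7
d = sqrt(1² + 7²) = sqrt(1 + 49) = sqrt(50) = 7.07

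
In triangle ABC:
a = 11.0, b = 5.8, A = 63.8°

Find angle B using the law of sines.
sin(B)/b = sin(A)/a
sin(B) = b·sin(A)/a = 5.8·sin(63.8°)/11.0 = 0.473100
B = arcsin(0.473100) = 28.24°  (b ≤ a, so B ≤ A and the acute solution is unique)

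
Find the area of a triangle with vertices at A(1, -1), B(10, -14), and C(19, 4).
Using the coordinate formula: Area = (1/2)|x₁(y₂-y₃) + x₂(y₃-y₁) + x₃(y₁-y₂)|
Area = (1/2)|1((-14)-4) + 10(4-(-1)) + 19((-1)-(-14))|
Area = (1/2)|1*(-18) + 10*5 + 19*13|
Area = (1/2)|(-18) + 50 + 247|
Area = (1/2)*279 = 139.50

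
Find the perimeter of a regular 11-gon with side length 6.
Perimeter = number of sides * side length
Perimeter = 11 * 6
Perimeter = 66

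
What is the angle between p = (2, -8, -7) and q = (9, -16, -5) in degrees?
p·q = 181, |p|² = 117, |q|² = 362
cos θ = 181/√42354 ≈ 0.8795
θ ≈ 28.42°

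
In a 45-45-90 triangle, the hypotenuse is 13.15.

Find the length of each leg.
In a 45-45-90 triangle, hypotenuse = leg·√2  →  leg = hypotenuse/√2
leg = 13.15/√2 = 9.298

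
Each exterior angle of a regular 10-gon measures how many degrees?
Exterior angle of a regular n-gon = 360/n
Exterior angle = 360/10
Exterior angle = 36 degrees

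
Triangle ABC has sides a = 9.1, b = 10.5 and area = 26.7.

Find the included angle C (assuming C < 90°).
Area = ½ab·sin(C)  →  sin(C) = 2·Area/(ab)
sin(C) = 2·26.7/(9.1·10.5) = 0.558870
C = arcsin(0.558870) = 33.98°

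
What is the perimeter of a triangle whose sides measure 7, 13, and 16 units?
Perimeter = sum of all sides
Perimeter = 7 + 13 + 16
Perimeter = 36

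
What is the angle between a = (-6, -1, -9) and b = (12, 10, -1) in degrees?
a·b = -73, |a|² = 118, |b|² = 245
cos θ = -73/√28910 ≈ -0.4293
θ ≈ 115.4°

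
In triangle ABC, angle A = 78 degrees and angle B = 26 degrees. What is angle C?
Sum of angles in a triangle = 180 degrees
Third angle = 180 - 78 - 26
Third angle = 76 degrees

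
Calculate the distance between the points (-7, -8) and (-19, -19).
Using the distance formula: d = sqrt((x₂-x₁)² + (y₂-y₁)²)
dx = (-19) - (-7) = -12
dy = (-19) - (-8) = -11
d = sqrt((-12)² + (-11)²) = sqrt(144 + 121) = sqrt(265) = 16.28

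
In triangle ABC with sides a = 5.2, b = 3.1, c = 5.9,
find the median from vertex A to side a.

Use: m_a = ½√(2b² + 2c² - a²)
m_a = ½√(2·3.1² + 2·5.9² - 5.2²)
m_a = ½√(19.22 + 69.62 - 27.04) = ½√61.8 = 3.931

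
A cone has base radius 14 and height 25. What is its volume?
Volume = (1/3) * pi * r² * h
Volume = (1/3) * pi * 14² * 25
Volume = (1/3) * pi * 196 * 25
Volume = (1/3) * pi * 4900
Volume = 5131.27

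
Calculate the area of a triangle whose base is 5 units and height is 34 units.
Area = (1/2) * base * height
Area = (1/2) * 5 * 34
Area = 85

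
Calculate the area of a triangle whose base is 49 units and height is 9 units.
Area = (1/2) * base * height
Area = (1/2) * 49 * 9
Area = 220.50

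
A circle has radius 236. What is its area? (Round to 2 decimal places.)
Area = pi * r²
Area = pi * 236²
Area = pi * 55696
Area = 174974.14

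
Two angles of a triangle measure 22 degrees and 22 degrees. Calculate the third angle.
Sum of angles in a triangle = 180 degrees
Third angle = 180 - 22 - 22
Third angle = 136 degrees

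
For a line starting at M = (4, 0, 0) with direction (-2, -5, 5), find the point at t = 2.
P(2) = (4 + (-2)(2), 0 + (-5)(2), 0 + 5(2)) = (0, -10, 10)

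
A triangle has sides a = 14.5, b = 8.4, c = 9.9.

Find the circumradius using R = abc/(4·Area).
s = (a+b+c)/2 = 16.4
Area = √(s(s-a)(s-b)(s-c)) = √(16.4·1.9·8·6.5) = 40.2532
R = abc/(4·Area) = (14.5·8.4·9.9)/(4·40.2532) = 1205.82/161.0128 = 7.489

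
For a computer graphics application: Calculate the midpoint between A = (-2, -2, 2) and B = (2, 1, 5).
Midpoint = ((-2+2)/2, (-2+1)/2, (2+5)/2) = (0, -0.5, 3.5)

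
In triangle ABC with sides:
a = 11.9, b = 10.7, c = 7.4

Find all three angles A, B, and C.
By the law of cosines:
cos(A) = (b² + c² - a²)/(2bc) = 0.174539  →  A = 79.95°
cos(B) = (a² + c² - b²)/(2ac) = 0.464910  →  B = 62.3°
cos(C) = (a² + b² - c²)/(2ab) = 0.790623  →  C = 37.76°
Check: A + B + C = 180.0° ✓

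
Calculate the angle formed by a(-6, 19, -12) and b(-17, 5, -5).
a·b = 257, |a|² = 541, |b|² = 339
cos θ = 257/√183399 ≈ 0.6001
θ ≈ 53.12°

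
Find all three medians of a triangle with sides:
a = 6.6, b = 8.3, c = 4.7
Using m_x = ½√(2y² + 2z² - x²):
m_a = ½√(2·8.3² + 2·4.7² - 6.6²) = ½√138.4 = 5.882
m_b = ½√(2·6.6² + 2·4.7² - 8.3²) = ½√62.41 = 3.95
m_c = ½√(2·6.6² + 2·8.3² - 4.7²) = ½√202.81 = 7.121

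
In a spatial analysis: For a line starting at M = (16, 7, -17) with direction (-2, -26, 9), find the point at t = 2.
P(2) = (16 + (-2)(2), 7 + (-26)(2), -17 + 9(2)) = (12, -45, 1)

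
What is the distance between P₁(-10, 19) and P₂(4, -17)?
Using the distance formula: d = sqrt((x₂-x₁)² + (y₂-y₁)²)
dx = 4 - (-10) = 14
dy = (-17) - 19 = -36
d = sqrt(14² + (-36)²) = sqrt(196 + 1296) = sqrt(1492) = 38.63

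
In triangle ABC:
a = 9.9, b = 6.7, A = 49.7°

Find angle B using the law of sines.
sin(B)/b = sin(A)/a
sin(B) = b·sin(A)/a = 6.7·sin(49.7°)/9.9 = 0.516149
B = arcsin(0.516149) = 31.07°  (b ≤ a, so B ≤ A and the acute solution is unique)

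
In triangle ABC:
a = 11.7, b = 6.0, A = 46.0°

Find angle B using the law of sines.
sin(B)/b = sin(A)/a
sin(B) = b·sin(A)/a = 6.0·sin(46.0°)/11.7 = 0.368892
B = arcsin(0.368892) = 21.65°  (b ≤ a, so B ≤ A and the acute solution is unique)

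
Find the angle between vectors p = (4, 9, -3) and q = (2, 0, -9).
p·q = 35, |p|² = 106, |q|² = 85
cos θ = 35/√9010 ≈ 0.3687
θ ≈ 68.36°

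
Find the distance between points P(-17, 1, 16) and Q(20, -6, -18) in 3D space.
d = √[(37)² + (-7)² + (-34)²] = √2574 = 50.73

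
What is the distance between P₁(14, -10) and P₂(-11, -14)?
Using the distance formula: d = sqrt((x₂-x₁)² + (y₂-y₁)²)
dx = (-11) - 14 = -25
dy = (-14) - (-10) = -4
d = sqrt((-25)² + (-4)²) = sqrt(625 + 16) = sqrt(641) = 25.32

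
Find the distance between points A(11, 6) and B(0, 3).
Using the distance formula: d = sqrt((x₂-x₁)² + (y₂-y₁)²)
dx = 0 - 11 = -11
dy = 3 - 6 = -3
d = sqrt((-11)² + (-3)²) = sqrt(121 + 9) = sqrt(130) = 11.40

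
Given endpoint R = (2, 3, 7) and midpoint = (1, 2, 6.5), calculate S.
S = (2×1 - 2, 2×2 - 3, 2×6.5 - 7) = (0, 1, 6)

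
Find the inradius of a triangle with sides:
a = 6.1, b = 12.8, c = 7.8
s = (a+b+c)/2 = (6.1+12.8+7.8)/2 = 13.35
Area = √(s(s-a)(s-b)(s-c)) = √(13.35·7.25·0.55·5.55) = 17.1885
r = Area/s = 17.1885/13.35 = 1.288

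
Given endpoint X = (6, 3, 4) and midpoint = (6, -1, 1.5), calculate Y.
Y = (2×6 - 6, 2×(-1) - 3, 2×1.5 - 4) = (6, -5, -1)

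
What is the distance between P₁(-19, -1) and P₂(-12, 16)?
Using the distance formula: d = sqrt((x₂-x₁)² + (y₂-y₁)²)
dx = (-12) - (-19) = 7
dy = 16 - (-1) = 17
d = sqrt(7² + 17²) = sqrt(49 + 289) = sqrt(338) = 18.38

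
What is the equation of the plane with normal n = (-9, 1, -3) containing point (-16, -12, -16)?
d = n·P = (-9)(-16) + (1)(-12) + (-3)(-16) = 180
Plane: -9x + y - 3z = 180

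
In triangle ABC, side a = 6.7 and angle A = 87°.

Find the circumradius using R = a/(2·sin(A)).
R = a/(2·sin(A)) = 6.7/(2·sin(87°))
R = 6.7/(2·0.998630) = 6.7/1.997259 = 3.355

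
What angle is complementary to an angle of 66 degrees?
Complementary angles sum to 90 degrees.
Other angle = 90 - 66
Other angle = 24 degrees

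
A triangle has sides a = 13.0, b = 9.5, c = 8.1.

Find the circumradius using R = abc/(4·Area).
s = (a+b+c)/2 = 15.3
Area = √(s(s-a)(s-b)(s-c)) = √(15.3·2.3·5.8·7.2) = 38.3345
R = abc/(4·Area) = (13.0·9.5·8.1)/(4·38.3345) = 1000.35/153.338 = 6.524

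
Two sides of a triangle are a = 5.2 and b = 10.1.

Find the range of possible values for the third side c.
By the triangle inequality: |a - b| < c < a + b
|5.2 - 10.1| < c < 5.2 + 10.1
4.9 < c < 15.3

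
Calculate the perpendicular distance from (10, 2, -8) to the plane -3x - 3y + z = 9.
d = |(-3)(10) + (-3)(2) + 1(-8) - (9)| / √((-3)² + (-3)² + 1²) = 53/√19 = 12.16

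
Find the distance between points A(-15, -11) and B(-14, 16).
Using the distance formula: d = sqrt((x₂-x₁)² + (y₂-y₁)²)
dx = (-14) - (-15) = 1
dy = 16 - (-11) = 27
d = sqrt(1² + 27²) = sqrt(1 + 729) = sqrt(730) = 27.02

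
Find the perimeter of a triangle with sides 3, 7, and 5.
Perimeter = sum of all sides
Perimeter = 3 + 7 + 5
Perimeter = 15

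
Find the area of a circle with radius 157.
Area = pi * r²
Area = pi * 157²
Area = pi * 24649
Area = 77437.12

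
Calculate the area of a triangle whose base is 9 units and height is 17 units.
Area = (1/2) * base * height
Area = (1/2) * 9 * 17
Area = 76.50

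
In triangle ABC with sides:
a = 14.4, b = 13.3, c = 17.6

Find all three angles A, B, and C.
By the law of cosines:
cos(A) = (b² + c² - a²)/(2bc) = 0.596570  →  A = 53.38°
cos(B) = (a² + c² - b²)/(2ac) = 0.671224  →  B = 47.84°
cos(C) = (a² + b² - c²)/(2ab) = 0.194471  →  C = 78.79°
Check: A + B + C = 180.0° ✓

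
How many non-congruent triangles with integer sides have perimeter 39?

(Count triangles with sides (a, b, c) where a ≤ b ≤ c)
With a ≤ b ≤ c and a + b + c = 39, the triangle inequality a + b > c gives c < 39/2, so c ≤ 19.
Iterate a from 1 to ⌊p/3⌋ = 13; for each a, b ranges from a to ⌊(p−a)/2⌋ with c = p − a − b, keeping only c ≥ b.
Triples: (1, 19, 19), (2, 18, 19), (3, 17, 19), …
Count = 37 triangles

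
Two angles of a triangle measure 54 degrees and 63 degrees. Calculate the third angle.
Sum of angles in a triangle = 180 degrees
Third angle = 180 - 54 - 63
Third angle = 63 degrees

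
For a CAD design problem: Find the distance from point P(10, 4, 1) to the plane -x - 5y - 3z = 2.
d = |(-1)(10) + (-5)(4) + (-3)(1) - (2)| / √((-1)² + (-5)² + (-3)²) = 35/√35 = 5.916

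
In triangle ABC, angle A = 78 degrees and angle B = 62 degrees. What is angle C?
Sum of angles in a triangle = 180 degrees
Third angle = 180 - 78 - 62
Third angle = 40 degrees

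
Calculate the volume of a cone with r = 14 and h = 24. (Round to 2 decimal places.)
Volume = (1/3) * pi * r² * h
Volume = (1/3) * pi * 14² * 24
Volume = (1/3) * pi * 196 * 24
Volume = (1/3) * pi * 4704
Volume = 4926.02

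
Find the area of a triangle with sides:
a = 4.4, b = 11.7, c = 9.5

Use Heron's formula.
s = (a+b+c)/2 = (4.4+11.7+9.5)/2 = 12.8
A = √(s(s-a)(s-b)(s-c)) = √(12.8·8.4·1.1·3.3)
A = √390.298 = 19.76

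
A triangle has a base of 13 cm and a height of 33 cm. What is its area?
Area = (1/2) * base * height
Area = (1/2) * 13 * 33
Area = 214.50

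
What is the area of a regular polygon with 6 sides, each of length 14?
For a regular 6-gon with side length s = 14:
Apothem a = s / (2*tan(pi/6)) = 14 / (2*tan(pi/6)) ≈ 12.1244
Perimeter P = 6 * 14 = 84
Area = (1/2) * P * a = (1/2) * 84 * 12.1244 = 509.22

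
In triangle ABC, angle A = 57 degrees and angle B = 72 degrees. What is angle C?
Sum of angles in a triangle = 180 degrees
Third angle = 180 - 57 - 72
Third angle = 51 degrees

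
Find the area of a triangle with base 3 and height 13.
Area = (1/2) * base * height
Area = (1/2) * 3 * 13
Area = 19.50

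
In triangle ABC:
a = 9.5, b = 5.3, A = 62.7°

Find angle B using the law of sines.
sin(B)/b = sin(A)/a
sin(B) = b·sin(A)/a = 5.3·sin(62.7°)/9.5 = 0.495755
B = arcsin(0.495755) = 29.72°  (b ≤ a, so B ≤ A and the acute solution is unique)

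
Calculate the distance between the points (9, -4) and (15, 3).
Using the distance formula: d = sqrt((x₂-x₁)² + (y₂-y₁)²)
dx = 15 - 9 = 6
dy = 3 - (-4) = 7
d = sqrt(6² + 7²) = sqrt(36 + 49) = sqrt(85) = 9.22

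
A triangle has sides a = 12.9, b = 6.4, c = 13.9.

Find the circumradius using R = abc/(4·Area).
s = (a+b+c)/2 = 16.6
Area = √(s(s-a)(s-b)(s-c)) = √(16.6·3.7·10.2·2.7) = 41.1279
R = abc/(4·Area) = (12.9·6.4·13.9)/(4·41.1279) = 1147.584/164.5116 = 6.976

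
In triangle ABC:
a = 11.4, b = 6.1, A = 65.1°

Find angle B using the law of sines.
sin(B)/b = sin(A)/a
sin(B) = b·sin(A)/a = 6.1·sin(65.1°)/11.4 = 0.485348
B = arcsin(0.485348) = 29.04°  (b ≤ a, so B ≤ A and the acute solution is unique)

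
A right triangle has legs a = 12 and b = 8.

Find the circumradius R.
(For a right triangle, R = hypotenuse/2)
Hypotenuse c = √(12² + 8²) = √208 = 14.4222
R = c/2 = 7.211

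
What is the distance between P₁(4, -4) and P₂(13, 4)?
Using the distance formula: d = sqrt((x₂-x₁)² + (y₂-y₁)²)
dx = 13 - 4 = 9
dy = 4 - (-4) = 8
d = sqrt(9² + 8²) = sqrt(81 + 64) = sqrt(145) = 12.04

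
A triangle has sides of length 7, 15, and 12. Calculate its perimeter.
Perimeter = sum of all sides
Perimeter = 7 + 15 + 12
Perimeter = 34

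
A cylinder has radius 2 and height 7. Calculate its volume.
Volume = pi * r² * h
Volume = pi * 2² * 7
Volume = pi * 4 * 7
Volume = pi * 28
Volume = 87.96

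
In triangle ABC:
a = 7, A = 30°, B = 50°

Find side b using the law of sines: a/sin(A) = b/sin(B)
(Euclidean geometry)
b = a·sin(B)/sin(A) = 7·sin(50°)/sin(30°)
b = 7·0.766044/0.500000 = 10.72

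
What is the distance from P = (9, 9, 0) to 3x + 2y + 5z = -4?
d = |3(9) + 2(9) + 5(0) - (-4)| / √(3² + 2² + 5²) = 49/√38 = 7.949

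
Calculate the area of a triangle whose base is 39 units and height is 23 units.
Area = (1/2) * base * height
Area = (1/2) * 39 * 23
Area = 448.50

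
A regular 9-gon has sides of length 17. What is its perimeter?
Perimeter = number of sides * side length
Perimeter = 9 * 17
Perimeter = 153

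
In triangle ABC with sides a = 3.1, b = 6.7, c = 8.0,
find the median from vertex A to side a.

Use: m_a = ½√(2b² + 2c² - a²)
m_a = ½√(2·6.7² + 2·8.0² - 3.1²)
m_a = ½√(89.78 + 128 - 9.61) = ½√208.17 = 7.214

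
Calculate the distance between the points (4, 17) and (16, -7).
Using the distance formula: d = sqrt((x₂-x₁)² + (y₂-y₁)²)
dx = 16 - 4 = 12
dy = (-7) - 17 = -24
d = sqrt(12² + (-24)²) = sqrt(144 + 576) = sqrt(720) = 26.83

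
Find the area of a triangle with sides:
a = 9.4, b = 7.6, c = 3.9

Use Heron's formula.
s = (a+b+c)/2 = (9.4+7.6+3.9)/2 = 10.45
A = √(s(s-a)(s-b)(s-c)) = √(10.45·1.05·2.85·6.55)
A = √204.829 = 14.31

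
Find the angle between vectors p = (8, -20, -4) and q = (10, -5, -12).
p·q = 228, |p|² = 480, |q|² = 269
cos θ = 228/√129120 ≈ 0.6345
θ ≈ 50.62°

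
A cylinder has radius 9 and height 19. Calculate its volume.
Volume = pi * r² * h
Volume = pi * 9² * 19
Volume = pi * 81 * 19
Volume = pi * 1539
Volume = 4834.91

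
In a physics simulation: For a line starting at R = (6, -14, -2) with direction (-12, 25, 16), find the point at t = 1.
P(1) = (6 + (-12)(1), -14 + 25(1), -2 + 16(1)) = (-6, 11, 14)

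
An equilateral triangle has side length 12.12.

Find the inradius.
For an equilateral triangle, r = s/(2√3) where s is the side.
r = 12.12/(2√3) = 12.12/3.464102 = 3.499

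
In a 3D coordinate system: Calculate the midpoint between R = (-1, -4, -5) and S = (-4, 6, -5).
Midpoint = ((-1-4)/2, (-4+6)/2, (-5-5)/2) = (-2.5, 1, -5)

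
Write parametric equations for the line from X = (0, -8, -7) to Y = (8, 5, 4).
Direction vector d = Y - X = (8, 13, 11)
x = 0 + 8t, y = -8 + 13t, z = -7 + 11t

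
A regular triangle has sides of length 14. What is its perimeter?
Perimeter = number of sides * side length
Perimeter = 3 * 14
Perimeter = 42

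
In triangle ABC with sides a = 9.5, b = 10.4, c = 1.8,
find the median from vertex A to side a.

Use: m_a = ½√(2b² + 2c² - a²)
m_a = ½√(2·10.4² + 2·1.8² - 9.5²)
m_a = ½√(216.32 + 6.48 - 90.25) = ½√132.55 = 5.757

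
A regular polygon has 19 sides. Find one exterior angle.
Exterior angle of a regular n-gon = 360/n
Exterior angle = 360/19
Exterior angle = 18.95 degrees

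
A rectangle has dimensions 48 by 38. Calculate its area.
Area = length * width
Area = 48 * 38
Area = 1824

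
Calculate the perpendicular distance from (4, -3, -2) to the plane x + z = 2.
d = |1(4) + 0(-3) + 1(-2) - (2)| / √(1² + 0² + 1²) = 0/√2 = 0.0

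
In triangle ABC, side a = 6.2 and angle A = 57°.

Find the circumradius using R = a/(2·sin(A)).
R = a/(2·sin(A)) = 6.2/(2·sin(57°))
R = 6.2/(2·0.838671) = 6.2/1.677341 = 3.696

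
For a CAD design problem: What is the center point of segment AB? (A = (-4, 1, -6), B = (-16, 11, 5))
Midpoint = ((-4-16)/2, (1+11)/2, (-6+5)/2) = (-10, 6, -0.5)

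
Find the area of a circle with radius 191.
Area = pi * r²
Area = pi * 191²
Area = pi * 36481
Area = 114608.44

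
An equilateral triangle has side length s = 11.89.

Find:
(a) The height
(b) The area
(a) Height h = s·√3/2 = 11.89·√3/2 = 10.3
(b) Area = (√3/4)·s² = (√3/4)·11.89² = (√3/4)·141.372 = 61.22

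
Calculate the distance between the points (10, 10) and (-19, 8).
Using the distance formula: d = sqrt((x₂-x₁)² + (y₂-y₁)²)
dx = (-19) - 10 = -29
dy = 8 - 10 = -2
d = sqrt((-29)² + (-2)²) = sqrt(841 + 4) = sqrt(845) = 29.07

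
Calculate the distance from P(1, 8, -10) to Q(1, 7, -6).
d = √[(0)² + (-1)² + (4)²] = √17 = 4.123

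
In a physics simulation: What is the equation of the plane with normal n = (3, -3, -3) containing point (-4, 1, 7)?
d = n·P = (3)(-4) + (-3)(1) + (-3)(7) = -36
Plane: 3x - 3y - 3z = -36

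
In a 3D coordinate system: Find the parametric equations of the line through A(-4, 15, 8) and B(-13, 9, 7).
Direction vector d = B - A = (-9, -6, -1)
x = -4 - 9t, y = 15 - 6t, z = 8 - t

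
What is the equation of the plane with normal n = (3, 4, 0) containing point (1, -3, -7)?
d = n·P = (3)(1) + (4)(-3) + (0)(-7) = -9
Plane: 3x + 4y = -9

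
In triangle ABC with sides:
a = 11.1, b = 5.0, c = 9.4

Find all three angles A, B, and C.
By the law of cosines:
cos(A) = (b² + c² - a²)/(2bc) = -0.104787  →  A = 96.01°
cos(B) = (a² + c² - b²)/(2ac) = 0.894048  →  B = 26.61°
cos(C) = (a² + b² - c²)/(2ab) = 0.539189  →  C = 57.37°
Check: A + B + C = 180.0° ✓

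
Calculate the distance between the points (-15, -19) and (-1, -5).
Using the distance formula: d = sqrt((x₂-x₁)² + (y₂-y₁)²)
dx = (-1) - (-15) = 14
dy = (-5) - (-19) = 14
d = sqrt(14² + 14²) = sqrt(196 + 196) = sqrt(392) = 19.80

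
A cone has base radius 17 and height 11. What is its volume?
Volume = (1/3) * pi * r² * h
Volume = (1/3) * pi * 17² * 11
Volume = (1/3) * pi * 289 * 11
Volume = (1/3) * pi * 3179
Volume = 3329.04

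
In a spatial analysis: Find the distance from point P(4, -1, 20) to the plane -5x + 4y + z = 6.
d = |(-5)(4) + 4(-1) + 1(20) - (6)| / √((-5)² + 4² + 1²) = 10/√42 = 1.543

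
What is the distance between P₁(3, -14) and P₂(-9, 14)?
Using the distance formula: d = sqrt((x₂-x₁)² + (y₂-y₁)²)
dx = (-9) - 3 = -12
dy = 14 - (-14) = 28
d = sqrt((-12)² + 28²) = sqrt(144 + 784) = sqrt(928) = 30.46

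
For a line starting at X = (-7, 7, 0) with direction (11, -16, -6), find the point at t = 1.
P(1) = (-7 + 11(1), 7 + (-16)(1), 0 + (-6)(1)) = (4, -9, -6)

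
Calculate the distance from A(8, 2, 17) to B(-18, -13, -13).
d = √[(-26)² + (-15)² + (-30)²] = √1801 = 42.44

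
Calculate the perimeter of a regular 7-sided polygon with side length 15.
Perimeter = number of sides * side length
Perimeter = 7 * 15
Perimeter = 105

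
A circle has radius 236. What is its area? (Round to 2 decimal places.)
Area = pi * r²
Area = pi * 236²
Area = pi * 55696
Area = 174974.14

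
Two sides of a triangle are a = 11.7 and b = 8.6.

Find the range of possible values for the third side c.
By the triangle inequality: |a - b| < c < a + b
|11.7 - 8.6| < c < 11.7 + 8.6
3.1 < c < 20.3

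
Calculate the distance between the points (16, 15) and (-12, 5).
Using the distance formula: d = sqrt((x₂-x₁)² + (y₂-y₁)²)
dx = (-12) - 16 = -28
dy = 5 - 15 = -10
d = sqrt((-28)² + (-10)²) = sqrt(784 + 100) = sqrt(884) = 29.73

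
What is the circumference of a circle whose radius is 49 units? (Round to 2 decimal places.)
Circumference = 2 * pi * r
Circumference = 2 * pi * 49
Circumference = 307.88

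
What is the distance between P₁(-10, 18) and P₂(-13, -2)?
Using the distance formula: d = sqrt((x₂-x₁)² + (y₂-y₁)²)
dx = (-13) - (-10) = -3
dy = (-2) - 18 = -20
d = sqrt((-3)² + (-20)²) = sqrt(9 + 400) = sqrt(409) = 20.22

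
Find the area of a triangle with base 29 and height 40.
Area = (1/2) * base * height
Area = (1/2) * 29 * 40
Area = 580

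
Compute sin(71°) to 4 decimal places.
sin(71 degrees) = 0.9455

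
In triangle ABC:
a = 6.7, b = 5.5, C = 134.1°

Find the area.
Using A = ½ab·sin(C):
A = ½·6.7·5.5·sin(134.1°) = ½·36.85·0.718126 = 13.23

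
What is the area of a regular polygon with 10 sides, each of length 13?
For a regular 10-gon with side length s = 13:
Apothem a = s / (2*tan(pi/10)) = 13 / (2*tan(pi/10)) ≈ 20.0049
Perimeter P = 10 * 13 = 130
Area = (1/2) * P * a = (1/2) * 130 * 20.0049 = 1300.32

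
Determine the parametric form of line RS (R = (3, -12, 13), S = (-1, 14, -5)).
Direction vector d = S - R = (-4, 26, -18)
x = 3 - 4t, y = -12 + 26t, z = 13 - 18t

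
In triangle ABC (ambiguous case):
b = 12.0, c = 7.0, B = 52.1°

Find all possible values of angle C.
sin(C)/c = sin(B)/b  →  sin(C) = c·sin(B)/b = 7.0·sin(52.1°)/12.0 = 0.460299
C₁ = arcsin(0.460299) = 27.41°,  C₂ = 180° - C₁ = 152.59°
Check C₂: A = 180° - 52.1° - 152.59° = -24.69° ≤ 0, rejected
C = 27.41° (one solution)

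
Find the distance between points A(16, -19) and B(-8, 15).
Using the distance formula: d = sqrt((x₂-x₁)² + (y₂-y₁)²)
dx = (-8) - 16 = -24
dy = 15 - (-19) = 34
d = sqrt((-24)² + 34²) = sqrt(576 + 1156) = sqrt(1732) = 41.62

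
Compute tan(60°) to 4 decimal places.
tan(60 degrees) = sqrt(3)
Decimal approximation: 1.7321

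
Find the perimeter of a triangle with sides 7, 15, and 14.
Perimeter = sum of all sides
Perimeter = 7 + 15 + 14
Perimeter = 36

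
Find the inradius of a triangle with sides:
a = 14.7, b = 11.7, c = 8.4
s = (a+b+c)/2 = (14.7+11.7+8.4)/2 = 17.4
Area = √(s(s-a)(s-b)(s-c)) = √(17.4·2.7·5.7·9) = 49.0925
r = Area/s = 49.0925/17.4 = 2.821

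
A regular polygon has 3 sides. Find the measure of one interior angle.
Interior angle of a regular n-gon = (n-2)*180/n
Interior angle = (3-2)*180/3
Interior angle = 1*180/3
Interior angle = 180/3
Interior angle = 60 degrees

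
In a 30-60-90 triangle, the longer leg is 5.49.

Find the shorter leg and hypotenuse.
In a 30-60-90 triangle, sides are in ratio 1 : √3 : 2.
Long leg = short leg·√3  →  short leg = 5.49/√3 = 3.17
Hypotenuse = 2·(short leg) = 2·5.49/√3 = 6.339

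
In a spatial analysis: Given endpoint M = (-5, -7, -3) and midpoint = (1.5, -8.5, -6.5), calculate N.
N = (2×1.5 - (-5), 2×(-8.5) - (-7), 2×(-6.5) - (-3)) = (8, -10, -10)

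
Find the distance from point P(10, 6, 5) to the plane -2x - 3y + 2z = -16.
d = |(-2)(10) + (-3)(6) + 2(5) - (-16)| / √((-2)² + (-3)² + 2²) = 12/√17 = 2.91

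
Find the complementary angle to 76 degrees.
Complementary angles sum to 90 degrees.
Other angle = 90 - 76
Other angle = 14 degrees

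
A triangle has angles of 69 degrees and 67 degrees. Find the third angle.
Sum of angles in a triangle = 180 degrees
Third angle = 180 - 69 - 67
Third angle = 44 degrees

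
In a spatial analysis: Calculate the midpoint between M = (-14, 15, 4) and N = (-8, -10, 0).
Midpoint = ((-14-8)/2, (15-10)/2, (4+0)/2) = (-11, 2.5, 2)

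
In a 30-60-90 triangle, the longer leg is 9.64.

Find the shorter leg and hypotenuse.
In a 30-60-90 triangle, sides are in ratio 1 : √3 : 2.
Long leg = short leg·√3  →  short leg = 9.64/√3 = 5.566
Hypotenuse = 2·(short leg) = 2·9.64/√3 = 11.13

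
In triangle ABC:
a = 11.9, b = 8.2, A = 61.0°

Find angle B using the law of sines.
sin(B)/b = sin(A)/a
sin(B) = b·sin(A)/a = 8.2·sin(61.0°)/11.9 = 0.602679
B = arcsin(0.602679) = 37.06°  (b ≤ a, so B ≤ A and the acute solution is unique)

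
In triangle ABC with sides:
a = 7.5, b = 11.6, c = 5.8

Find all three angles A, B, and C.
By the law of cosines:
cos(A) = (b² + c² - a²)/(2bc) = 0.831971  →  A = 33.7°
cos(B) = (a² + c² - b²)/(2ac) = -0.513448  →  B = 120.9°
cos(C) = (a² + b² - c²)/(2ab) = 0.903276  →  C = 25.41°
Check: A + B + C = 180.0° ✓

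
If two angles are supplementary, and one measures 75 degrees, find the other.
Supplementary angles sum to 180 degrees.
Other angle = 180 - 75
Other angle = 105 degrees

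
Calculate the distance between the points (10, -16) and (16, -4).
Using the distance formula: d = sqrt((x₂-x₁)² + (y₂-y₁)²)
dx = 16 - 10 = 6
dy = (-4) - (-16) = 12
d = sqrt(6² + 12²) = sqrt(36 + 144) = sqrt(180) = 13.42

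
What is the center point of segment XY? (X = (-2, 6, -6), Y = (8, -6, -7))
Midpoint = ((-2+8)/2, (6-6)/2, (-6-7)/2) = (3, 0, -6.5)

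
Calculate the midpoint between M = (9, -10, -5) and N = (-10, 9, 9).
Midpoint = ((9-10)/2, (-10+9)/2, (-5+9)/2) = (-0.5, -0.5, 2)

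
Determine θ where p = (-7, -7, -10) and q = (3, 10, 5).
p·q = -141, |p|² = 198, |q|² = 134
cos θ = -141/√26532 ≈ -0.8656
θ ≈ 150.0°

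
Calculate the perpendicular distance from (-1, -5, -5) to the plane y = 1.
d = |0(-1) + 1(-5) + 0(-5) - (1)| / √(0² + 1² + 0²) = 6/√1 = 6.0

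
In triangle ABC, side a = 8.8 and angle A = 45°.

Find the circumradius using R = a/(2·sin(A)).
R = a/(2·sin(A)) = 8.8/(2·sin(45°))
R = 8.8/(2·0.707107) = 8.8/1.414214 = 6.223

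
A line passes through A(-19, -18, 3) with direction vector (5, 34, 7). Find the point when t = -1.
P(-1) = (-19 + 5(-1), -18 + 34(-1), 3 + 7(-1)) = (-24, -52, -4)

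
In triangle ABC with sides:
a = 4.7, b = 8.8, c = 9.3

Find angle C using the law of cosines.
cos(C) = (a² + b² - c²)/(2ab)
cos(C) = (4.7² + 8.8² - 9.3²)/(2·4.7·8.8) = 13.04/82.72 = 0.157640
C = arccos(0.157640) = 80.93°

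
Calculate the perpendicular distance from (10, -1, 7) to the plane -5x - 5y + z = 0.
d = |(-5)(10) + (-5)(-1) + 1(7) - (0)| / √((-5)² + (-5)² + 1²) = 38/√51 = 5.321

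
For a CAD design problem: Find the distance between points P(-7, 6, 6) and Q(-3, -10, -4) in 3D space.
d = √[(4)² + (-16)² + (-10)²] = √372 = 19.29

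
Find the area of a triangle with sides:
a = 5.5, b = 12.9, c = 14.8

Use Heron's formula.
s = (a+b+c)/2 = (5.5+12.9+14.8)/2 = 16.6
A = √(s(s-a)(s-b)(s-c)) = √(16.6·11.1·3.7·1.8)
A = √1227.17 = 35.03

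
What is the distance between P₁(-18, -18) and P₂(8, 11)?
Using the distance formula: d = sqrt((x₂-x₁)² + (y₂-y₁)²)
dx = 8 - (-18) = 26
dy = 11 - (-18) = 29
d = sqrt(26² + 29²) = sqrt(676 + 841) = sqrt(1517) = 38.95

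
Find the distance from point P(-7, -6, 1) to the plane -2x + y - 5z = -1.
d = |(-2)(-7) + 1(-6) + (-5)(1) - (-1)| / √((-2)² + 1² + (-5)²) = 4/√30 = 0.7303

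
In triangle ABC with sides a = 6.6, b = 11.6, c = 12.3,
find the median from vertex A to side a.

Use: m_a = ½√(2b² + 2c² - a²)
m_a = ½√(2·11.6² + 2·12.3² - 6.6²)
m_a = ½√(269.12 + 302.58 - 43.56) = ½√528.14 = 11.49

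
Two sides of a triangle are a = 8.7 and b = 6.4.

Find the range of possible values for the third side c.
By the triangle inequality: |a - b| < c < a + b
|8.7 - 6.4| < c < 8.7 + 6.4
2.3 < c < 15.1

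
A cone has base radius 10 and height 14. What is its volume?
Volume = (1/3) * pi * r² * h
Volume = (1/3) * pi * 10² * 14
Volume = (1/3) * pi * 100 * 14
Volume = (1/3) * pi * 1400
Volume = 1466.08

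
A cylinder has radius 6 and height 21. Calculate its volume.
Volume = pi * r² * h
Volume = pi * 6² * 21
Volume = pi * 36 * 21
Volume = pi * 756
Volume = 2375.04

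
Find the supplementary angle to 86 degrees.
Supplementary angles sum to 180 degrees.
Other angle = 180 - 86
Other angle = 94 degrees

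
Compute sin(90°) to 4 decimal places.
sin(90 degrees) = 1
Decimal approximation: 1.0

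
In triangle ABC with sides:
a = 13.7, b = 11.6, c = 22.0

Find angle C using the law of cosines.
cos(C) = (a² + b² - c²)/(2ab)
cos(C) = (13.7² + 11.6² - 22.0²)/(2·13.7·11.6) = -161.75/317.84 = -0.508904
C = arccos(-0.508904) = 120.6°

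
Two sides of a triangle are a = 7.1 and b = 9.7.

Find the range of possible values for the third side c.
By the triangle inequality: |a - b| < c < a + b
|7.1 - 9.7| < c < 7.1 + 9.7
2.6 < c < 16.8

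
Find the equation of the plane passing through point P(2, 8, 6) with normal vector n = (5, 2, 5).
d = n·P = (5)(2) + (2)(8) + (5)(6) = 56
Plane: 5x + 2y + 5z = 56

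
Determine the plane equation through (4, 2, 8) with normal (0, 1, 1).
d = n·P = (0)(4) + (1)(2) + (1)(8) = 10
Plane: y + z = 10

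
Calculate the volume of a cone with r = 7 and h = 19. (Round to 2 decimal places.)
Volume = (1/3) * pi * r² * h
Volume = (1/3) * pi * 7² * 19
Volume = (1/3) * pi * 49 * 19
Volume = (1/3) * pi * 931
Volume = 974.94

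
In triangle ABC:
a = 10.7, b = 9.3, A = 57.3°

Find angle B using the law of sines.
sin(B)/b = sin(A)/a
sin(B) = b·sin(A)/a = 9.3·sin(57.3°)/10.7 = 0.731407
B = arcsin(0.731407) = 47°  (b ≤ a, so B ≤ A and the acute solution is unique)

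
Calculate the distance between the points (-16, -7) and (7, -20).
Using the distance formula: d = sqrt((x₂-x₁)² + (y₂-y₁)²)
dx = 7 - (-16) = 23
dy = (-20) - (-7) = -13
d = sqrt(23² + (-13)²) = sqrt(529 + 169) = sqrt(698) = 26.42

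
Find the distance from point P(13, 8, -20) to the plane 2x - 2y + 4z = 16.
d = |2(13) + (-2)(8) + 4(-20) - (16)| / √(2² + (-2)² + 4²) = 86/√24 = 17.55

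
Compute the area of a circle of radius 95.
Area = pi * r²
Area = pi * 95²
Area = pi * 9025
Area = 28352.87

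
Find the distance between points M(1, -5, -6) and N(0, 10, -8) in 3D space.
d = √[(-1)² + (15)² + (-2)²] = √230 = 15.17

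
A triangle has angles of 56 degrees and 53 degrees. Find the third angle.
Sum of angles in a triangle = 180 degrees
Third angle = 180 - 56 - 53
Third angle = 71 degrees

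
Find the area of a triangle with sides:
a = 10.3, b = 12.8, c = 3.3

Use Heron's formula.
s = (a+b+c)/2 = (10.3+12.8+3.3)/2 = 13.2
A = √(s(s-a)(s-b)(s-c)) = √(13.2·2.9·0.4·9.9)
A = √151.589 = 12.31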